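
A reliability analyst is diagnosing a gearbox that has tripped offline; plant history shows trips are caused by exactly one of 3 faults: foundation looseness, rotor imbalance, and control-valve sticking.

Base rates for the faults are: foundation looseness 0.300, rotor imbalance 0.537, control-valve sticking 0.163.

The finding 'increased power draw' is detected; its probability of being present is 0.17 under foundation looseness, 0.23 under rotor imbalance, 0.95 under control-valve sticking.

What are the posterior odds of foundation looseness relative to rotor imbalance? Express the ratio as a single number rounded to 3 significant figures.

Unnormalized posterior weight (prior times the finding likelihood) for each of the two hypotheses:
  foundation looseness: 0.300 × 0.17 = 0.051
  rotor imbalance: 0.537 × 0.23 = 0.12351
Odds(foundation looseness : rotor imbalance) = 0.051 / 0.12351 ≈ 0.413.

0.413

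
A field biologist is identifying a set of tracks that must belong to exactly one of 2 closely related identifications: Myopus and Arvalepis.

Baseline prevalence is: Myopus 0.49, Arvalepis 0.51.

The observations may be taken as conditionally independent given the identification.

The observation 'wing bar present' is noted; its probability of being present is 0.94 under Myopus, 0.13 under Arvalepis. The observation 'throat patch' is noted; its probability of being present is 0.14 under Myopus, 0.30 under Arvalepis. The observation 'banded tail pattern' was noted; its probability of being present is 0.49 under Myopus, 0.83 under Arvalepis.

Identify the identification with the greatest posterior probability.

Multiply each prior by the joint likelihood of the evidence pattern:
  Myopus: 0.49 × 0.94 × 0.14 × 0.49 = 0.031597
  Arvalepis: 0.51 × 0.13 × 0.30 × 0.83 = 0.016509
Normalizing constant Z = 0.031597 + 0.016509 = 0.048106.
P(Myopus | evidence) ≈ 0.031597 / 0.048106 ≈ 0.657
P(Arvalepis | evidence) ≈ 0.016509 / 0.048106 ≈ 0.343
The largest is 0.657, so Myopus is most probable.

Myopus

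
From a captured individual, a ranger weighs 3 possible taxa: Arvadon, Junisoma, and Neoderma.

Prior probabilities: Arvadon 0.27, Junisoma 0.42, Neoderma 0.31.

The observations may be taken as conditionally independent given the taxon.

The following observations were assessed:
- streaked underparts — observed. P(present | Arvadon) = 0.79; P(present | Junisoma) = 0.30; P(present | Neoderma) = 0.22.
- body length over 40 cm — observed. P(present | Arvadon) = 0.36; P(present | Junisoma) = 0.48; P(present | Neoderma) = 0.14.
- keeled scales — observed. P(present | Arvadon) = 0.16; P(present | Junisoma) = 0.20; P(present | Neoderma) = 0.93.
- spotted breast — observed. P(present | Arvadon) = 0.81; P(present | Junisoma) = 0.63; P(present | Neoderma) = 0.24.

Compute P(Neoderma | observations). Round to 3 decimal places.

0.108

For each hypothesis, the unnormalized posterior weight is prior × product of the observation likelihoods:
  Arvadon: 0.27 × 0.79 × 0.36 × 0.16 × 0.81 = 0.0099517
  Junisoma: 0.42 × 0.30 × 0.48 × 0.20 × 0.63 = 0.0076205
  Neoderma: 0.31 × 0.22 × 0.14 × 0.93 × 0.24 = 0.0021311
Normalizing constant Z = 0.0099517 + 0.0076205 + 0.0021311 = 0.019703.
P(Neoderma | evidence) = 0.0021311 / 0.019703 ≈ 0.108.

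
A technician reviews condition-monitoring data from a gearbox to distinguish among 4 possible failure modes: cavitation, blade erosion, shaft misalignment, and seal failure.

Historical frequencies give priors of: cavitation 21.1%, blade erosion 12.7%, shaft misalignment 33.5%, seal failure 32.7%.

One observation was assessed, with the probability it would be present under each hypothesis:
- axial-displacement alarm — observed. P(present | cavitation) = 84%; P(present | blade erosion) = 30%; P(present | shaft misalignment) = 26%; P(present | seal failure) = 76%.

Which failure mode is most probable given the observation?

By Bayes' rule, the unnormalized weight for each hypothesis is prior × likelihood:
  cavitation: 0.211 × 0.84 = 0.17724
  blade erosion: 0.127 × 0.30 = 0.0381
  shaft misalignment: 0.335 × 0.26 = 0.0871
  seal failure: 0.327 × 0.76 = 0.24852
Marginal likelihood of the evidence = 0.55096.
P(cavitation | evidence) ≈ 0.17724 / 0.55096 ≈ 0.322
P(blade erosion | evidence) ≈ 0.0381 / 0.55096 ≈ 0.069
P(shaft misalignment | evidence) ≈ 0.0871 / 0.55096 ≈ 0.158
P(seal failure | evidence) ≈ 0.24852 / 0.55096 ≈ 0.451
The largest is 0.451, so seal failure is most probable.

seal failure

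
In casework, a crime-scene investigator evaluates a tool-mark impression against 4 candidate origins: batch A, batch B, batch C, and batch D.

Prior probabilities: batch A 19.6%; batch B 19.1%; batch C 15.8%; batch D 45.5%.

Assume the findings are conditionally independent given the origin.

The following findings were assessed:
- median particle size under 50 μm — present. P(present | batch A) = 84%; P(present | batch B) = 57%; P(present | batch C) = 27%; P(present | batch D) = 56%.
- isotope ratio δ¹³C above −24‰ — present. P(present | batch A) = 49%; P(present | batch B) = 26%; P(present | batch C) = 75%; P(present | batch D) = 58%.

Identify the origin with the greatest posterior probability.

Multiply each prior by the joint likelihood of the evidence pattern:
  batch A: 0.196 × 0.84 × 0.49 = 0.080674
  batch B: 0.191 × 0.57 × 0.26 = 0.028306
  batch C: 0.158 × 0.27 × 0.75 = 0.031995
  batch D: 0.455 × 0.56 × 0.58 = 0.14778
Normalizing constant Z = 0.080674 + 0.028306 + 0.031995 + 0.14778 = 0.28876.
P(batch A | evidence) ≈ 0.080674 / 0.28876 ≈ 0.279
P(batch B | evidence) ≈ 0.028306 / 0.28876 ≈ 0.098
P(batch C | evidence) ≈ 0.031995 / 0.28876 ≈ 0.111
P(batch D | evidence) ≈ 0.14778 / 0.28876 ≈ 0.512
The largest is 0.512, so batch D is most probable.

batch D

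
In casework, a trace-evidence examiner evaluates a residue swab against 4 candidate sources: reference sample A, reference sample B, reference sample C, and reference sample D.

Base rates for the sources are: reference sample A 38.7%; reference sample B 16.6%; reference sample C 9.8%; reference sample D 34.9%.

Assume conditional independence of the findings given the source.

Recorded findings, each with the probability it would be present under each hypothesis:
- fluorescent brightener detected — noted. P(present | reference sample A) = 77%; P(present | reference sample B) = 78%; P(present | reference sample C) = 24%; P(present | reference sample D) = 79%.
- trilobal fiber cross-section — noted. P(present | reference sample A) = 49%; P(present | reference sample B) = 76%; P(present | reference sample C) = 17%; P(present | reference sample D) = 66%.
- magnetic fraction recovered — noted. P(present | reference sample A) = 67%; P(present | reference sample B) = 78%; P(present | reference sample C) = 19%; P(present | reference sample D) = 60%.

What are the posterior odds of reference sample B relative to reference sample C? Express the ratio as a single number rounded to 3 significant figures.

101

Unnormalized posterior weight (prior times the finding likelihoods) for each of the two hypotheses:
  reference sample B: 0.166 × 0.78 × 0.76 × 0.78 = 0.076756
  reference sample C: 0.098 × 0.24 × 0.17 × 0.19 = 0.0007597
Odds(reference sample B : reference sample C) = 0.076756 / 0.0007597 ≈ 101.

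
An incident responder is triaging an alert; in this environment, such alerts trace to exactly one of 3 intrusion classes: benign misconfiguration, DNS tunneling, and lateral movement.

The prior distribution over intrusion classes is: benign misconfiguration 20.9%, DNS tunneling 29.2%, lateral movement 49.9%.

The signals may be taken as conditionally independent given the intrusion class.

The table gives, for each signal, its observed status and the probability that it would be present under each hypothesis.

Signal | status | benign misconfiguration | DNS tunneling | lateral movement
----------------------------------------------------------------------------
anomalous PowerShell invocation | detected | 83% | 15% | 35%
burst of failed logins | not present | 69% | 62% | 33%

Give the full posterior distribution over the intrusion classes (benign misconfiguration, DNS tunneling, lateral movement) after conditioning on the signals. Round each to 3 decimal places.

0.287, 0.089, 0.624

Multiply each prior by the joint likelihood of the signal pattern (using 1 − P(present | H) for each absent signal):
  benign misconfiguration: 0.209 × 0.83 × (1 − 0.69) = 0.053776
  DNS tunneling: 0.292 × 0.15 × (1 − 0.62) = 0.016644
  lateral movement: 0.499 × 0.35 × (1 − 0.33) = 0.11702
Normalizing constant Z = 0.053776 + 0.016644 + 0.11702 = 0.18744.
P(benign misconfiguration | evidence) = 0.053776 / 0.18744 ≈ 0.287
P(DNS tunneling | evidence) = 0.016644 / 0.18744 ≈ 0.089
P(lateral movement | evidence) = 0.11702 / 0.18744 ≈ 0.624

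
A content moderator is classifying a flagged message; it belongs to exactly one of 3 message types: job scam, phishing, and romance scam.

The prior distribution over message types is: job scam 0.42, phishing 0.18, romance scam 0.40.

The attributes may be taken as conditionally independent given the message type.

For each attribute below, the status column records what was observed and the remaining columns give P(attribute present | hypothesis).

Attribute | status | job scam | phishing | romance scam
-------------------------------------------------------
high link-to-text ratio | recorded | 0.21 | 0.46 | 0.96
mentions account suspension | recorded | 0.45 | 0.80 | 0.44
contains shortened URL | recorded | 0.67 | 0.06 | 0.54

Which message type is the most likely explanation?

By Bayes' rule with conditional independence, the unnormalized weight for each hypothesis is prior × ∏ likelihoods:
  job scam: 0.42 × 0.21 × 0.45 × 0.67 = 0.026592
  phishing: 0.18 × 0.46 × 0.80 × 0.06 = 0.0039744
  romance scam: 0.40 × 0.96 × 0.44 × 0.54 = 0.091238
The unnormalized weights sum to 0.12181.
P(job scam | evidence) ≈ 0.026592 / 0.12181 ≈ 0.218
P(phishing | evidence) ≈ 0.0039744 / 0.12181 ≈ 0.033
P(romance scam | evidence) ≈ 0.091238 / 0.12181 ≈ 0.749
The largest is 0.749, so romance scam is most probable.

romance scam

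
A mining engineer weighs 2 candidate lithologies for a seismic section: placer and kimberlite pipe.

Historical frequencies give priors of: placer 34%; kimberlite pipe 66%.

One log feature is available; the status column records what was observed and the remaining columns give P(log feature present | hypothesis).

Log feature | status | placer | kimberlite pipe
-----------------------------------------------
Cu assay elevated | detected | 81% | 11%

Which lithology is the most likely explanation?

Multiply each prior by the likelihood of the log feature:
  placer: 0.34 × 0.81 = 0.2754
  kimberlite pipe: 0.66 × 0.11 = 0.0726
The unnormalized weights sum to 0.348.
P(placer | evidence) ≈ 0.2754 / 0.348 ≈ 0.791
P(kimberlite pipe | evidence) ≈ 0.0726 / 0.348 ≈ 0.209
The largest is 0.791, so placer is most probable.

placer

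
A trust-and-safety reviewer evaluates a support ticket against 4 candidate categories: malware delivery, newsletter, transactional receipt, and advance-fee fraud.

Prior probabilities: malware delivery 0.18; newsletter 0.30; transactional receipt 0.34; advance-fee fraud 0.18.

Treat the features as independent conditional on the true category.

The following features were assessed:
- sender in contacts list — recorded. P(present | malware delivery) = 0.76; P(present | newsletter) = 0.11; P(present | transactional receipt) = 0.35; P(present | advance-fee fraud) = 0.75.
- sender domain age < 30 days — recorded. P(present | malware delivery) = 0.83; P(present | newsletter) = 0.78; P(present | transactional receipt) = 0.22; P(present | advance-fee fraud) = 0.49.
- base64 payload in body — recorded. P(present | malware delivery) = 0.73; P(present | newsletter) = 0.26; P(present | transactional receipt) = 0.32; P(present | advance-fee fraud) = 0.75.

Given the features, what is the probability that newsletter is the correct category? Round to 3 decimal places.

0.045

Multiply each prior by the joint likelihood of the feature pattern:
  malware delivery: 0.18 × 0.76 × 0.83 × 0.73 = 0.082887
  newsletter: 0.30 × 0.11 × 0.78 × 0.26 = 0.0066924
  transactional receipt: 0.34 × 0.35 × 0.22 × 0.32 = 0.0083776
  advance-fee fraud: 0.18 × 0.75 × 0.49 × 0.75 = 0.049613
The unnormalized weights sum to 0.14757.
P(newsletter | evidence) = 0.0066924 / 0.14757 ≈ 0.045.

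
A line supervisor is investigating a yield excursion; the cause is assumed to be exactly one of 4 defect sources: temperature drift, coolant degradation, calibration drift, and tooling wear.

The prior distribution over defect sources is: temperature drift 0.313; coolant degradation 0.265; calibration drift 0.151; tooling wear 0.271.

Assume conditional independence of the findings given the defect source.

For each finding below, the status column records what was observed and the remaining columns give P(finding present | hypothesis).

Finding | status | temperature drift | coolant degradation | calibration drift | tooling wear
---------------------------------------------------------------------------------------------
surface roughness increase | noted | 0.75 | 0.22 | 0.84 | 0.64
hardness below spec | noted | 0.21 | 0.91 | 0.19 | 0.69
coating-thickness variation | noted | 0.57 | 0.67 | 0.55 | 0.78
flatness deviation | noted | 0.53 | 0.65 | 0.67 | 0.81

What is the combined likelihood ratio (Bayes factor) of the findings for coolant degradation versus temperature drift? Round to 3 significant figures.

1.83

The Bayes factor is the ratio of the joint likelihoods of the evidence pattern under the two hypotheses.
  coolant degradation: 0.22 × 0.91 × 0.67 × 0.65 = 0.087187
  temperature drift: 0.75 × 0.21 × 0.57 × 0.53 = 0.047581
Bayes factor = 0.087187 / 0.047581 ≈ 1.83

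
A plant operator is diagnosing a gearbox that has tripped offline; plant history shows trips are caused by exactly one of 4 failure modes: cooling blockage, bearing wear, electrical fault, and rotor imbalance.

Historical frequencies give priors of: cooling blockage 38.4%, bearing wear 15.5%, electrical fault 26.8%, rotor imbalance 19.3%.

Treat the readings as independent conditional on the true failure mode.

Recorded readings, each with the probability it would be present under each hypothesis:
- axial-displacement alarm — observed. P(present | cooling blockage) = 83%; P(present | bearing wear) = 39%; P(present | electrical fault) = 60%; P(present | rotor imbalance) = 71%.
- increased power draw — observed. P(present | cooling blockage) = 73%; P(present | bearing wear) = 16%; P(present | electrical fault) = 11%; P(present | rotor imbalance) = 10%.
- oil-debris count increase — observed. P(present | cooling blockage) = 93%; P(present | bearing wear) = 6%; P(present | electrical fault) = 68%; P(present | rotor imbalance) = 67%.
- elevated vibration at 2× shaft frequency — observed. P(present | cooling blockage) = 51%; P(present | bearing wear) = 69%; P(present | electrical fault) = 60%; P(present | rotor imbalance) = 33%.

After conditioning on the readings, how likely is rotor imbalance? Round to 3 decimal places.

For each hypothesis, the unnormalized posterior weight is prior × product of the reading likelihoods:
  cooling blockage: 0.384 × 0.83 × 0.73 × 0.93 × 0.51 = 0.11035
  bearing wear: 0.155 × 0.39 × 0.16 × 0.06 × 0.69 = 0.00040042
  electrical fault: 0.268 × 0.60 × 0.11 × 0.68 × 0.60 = 0.0072167
  rotor imbalance: 0.193 × 0.71 × 0.10 × 0.67 × 0.33 = 0.0030297
The unnormalized weights sum to 0.121.
P(rotor imbalance | evidence) = 0.0030297 / 0.121 ≈ 0.025.

0.025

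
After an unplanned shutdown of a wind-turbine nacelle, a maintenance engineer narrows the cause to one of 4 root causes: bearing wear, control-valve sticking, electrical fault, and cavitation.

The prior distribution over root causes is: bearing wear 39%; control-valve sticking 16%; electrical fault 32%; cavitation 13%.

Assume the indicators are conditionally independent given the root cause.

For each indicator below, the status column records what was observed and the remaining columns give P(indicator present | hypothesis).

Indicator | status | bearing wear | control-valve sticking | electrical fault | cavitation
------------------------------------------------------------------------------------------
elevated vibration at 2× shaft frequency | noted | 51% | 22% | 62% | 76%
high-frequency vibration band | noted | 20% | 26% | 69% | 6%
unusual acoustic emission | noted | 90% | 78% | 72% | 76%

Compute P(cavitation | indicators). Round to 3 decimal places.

0.031

For each hypothesis, the unnormalized posterior weight is prior × product of the indicator likelihoods:
  bearing wear: 0.39 × 0.51 × 0.20 × 0.90 = 0.035802
  control-valve sticking: 0.16 × 0.22 × 0.26 × 0.78 = 0.0071386
  electrical fault: 0.32 × 0.62 × 0.69 × 0.72 = 0.098565
  cavitation: 0.13 × 0.76 × 0.06 × 0.76 = 0.0045053
The unnormalized weights sum to 0.14601.
P(cavitation | evidence) = 0.0045053 / 0.14601 ≈ 0.031.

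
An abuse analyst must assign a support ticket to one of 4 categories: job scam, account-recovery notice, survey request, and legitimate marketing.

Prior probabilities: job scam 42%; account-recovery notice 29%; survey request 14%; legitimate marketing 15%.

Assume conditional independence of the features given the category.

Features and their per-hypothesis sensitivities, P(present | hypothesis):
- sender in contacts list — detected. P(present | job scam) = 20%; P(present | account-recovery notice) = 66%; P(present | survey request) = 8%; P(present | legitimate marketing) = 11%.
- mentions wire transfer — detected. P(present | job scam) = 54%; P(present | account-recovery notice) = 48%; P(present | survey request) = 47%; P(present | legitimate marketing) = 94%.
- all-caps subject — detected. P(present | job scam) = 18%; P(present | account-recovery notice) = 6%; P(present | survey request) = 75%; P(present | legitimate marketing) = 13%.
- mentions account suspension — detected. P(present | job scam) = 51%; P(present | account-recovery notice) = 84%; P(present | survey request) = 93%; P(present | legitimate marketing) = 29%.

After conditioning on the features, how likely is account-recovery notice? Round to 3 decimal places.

0.355

Multiply each prior by the joint likelihood of the feature pattern:
  job scam: 0.42 × 0.20 × 0.54 × 0.18 × 0.51 = 0.004164
  account-recovery notice: 0.29 × 0.66 × 0.48 × 0.06 × 0.84 = 0.0046303
  survey request: 0.14 × 0.08 × 0.47 × 0.75 × 0.93 = 0.0036716
  legitimate marketing: 0.15 × 0.11 × 0.94 × 0.13 × 0.29 = 0.00058473
Marginal likelihood of the evidence = 0.013051.
P(account-recovery notice | evidence) = 0.0046303 / 0.013051 ≈ 0.355.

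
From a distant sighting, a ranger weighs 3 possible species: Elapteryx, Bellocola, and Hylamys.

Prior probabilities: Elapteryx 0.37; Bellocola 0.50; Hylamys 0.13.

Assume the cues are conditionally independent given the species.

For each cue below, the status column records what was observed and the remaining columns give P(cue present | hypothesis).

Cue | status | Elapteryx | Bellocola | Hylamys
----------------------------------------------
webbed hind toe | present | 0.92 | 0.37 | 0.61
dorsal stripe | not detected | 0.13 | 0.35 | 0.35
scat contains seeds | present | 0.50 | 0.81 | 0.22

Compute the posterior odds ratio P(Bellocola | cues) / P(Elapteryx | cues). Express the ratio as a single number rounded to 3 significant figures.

The normalizing constant cancels in an odds ratio, so compute prior × likelihood for the two hypotheses only (using 1 − P(present | H) for each absent cue):
  Bellocola: 0.50 × 0.37 × (1 − 0.35) × 0.81 = 0.097403
  Elapteryx: 0.37 × 0.92 × (1 − 0.13) × 0.50 = 0.14807
Posterior odds = 0.097403 / 0.14807 ≈ 0.658.

0.658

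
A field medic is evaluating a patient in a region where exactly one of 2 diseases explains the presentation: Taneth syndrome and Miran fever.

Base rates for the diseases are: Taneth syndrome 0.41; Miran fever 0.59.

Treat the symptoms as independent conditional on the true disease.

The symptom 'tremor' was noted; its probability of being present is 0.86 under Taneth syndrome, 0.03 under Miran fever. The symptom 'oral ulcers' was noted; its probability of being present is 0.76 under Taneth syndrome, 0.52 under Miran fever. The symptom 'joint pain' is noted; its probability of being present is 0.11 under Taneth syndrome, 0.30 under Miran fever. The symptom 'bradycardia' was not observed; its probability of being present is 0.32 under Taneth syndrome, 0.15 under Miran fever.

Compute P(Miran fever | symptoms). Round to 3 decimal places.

0.105

Multiply each prior by the joint likelihood of the symptom pattern (using 1 − P(present | H) for each absent symptom):
  Taneth syndrome: 0.41 × 0.86 × 0.76 × 0.11 × (1 − 0.32) = 0.020045
  Miran fever: 0.59 × 0.03 × 0.52 × 0.30 × (1 − 0.15) = 0.002347
The unnormalized weights sum to 0.022392.
P(Miran fever | evidence) = 0.002347 / 0.022392 ≈ 0.105.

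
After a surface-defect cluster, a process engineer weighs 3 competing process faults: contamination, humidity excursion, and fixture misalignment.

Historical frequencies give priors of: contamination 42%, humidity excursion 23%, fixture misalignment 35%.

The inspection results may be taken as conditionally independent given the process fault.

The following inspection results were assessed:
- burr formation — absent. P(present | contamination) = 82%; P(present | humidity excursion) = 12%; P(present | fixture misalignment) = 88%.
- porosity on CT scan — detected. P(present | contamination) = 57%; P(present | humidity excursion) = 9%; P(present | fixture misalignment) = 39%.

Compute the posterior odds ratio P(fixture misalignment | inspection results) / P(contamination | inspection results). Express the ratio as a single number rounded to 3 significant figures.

0.380

Unnormalized posterior weight (prior times the inspection result likelihoods) for each of the two hypotheses (using 1 − P(present | H) for each absent inspection result):
  fixture misalignment: 0.35 × (1 − 0.88) × 0.39 = 0.01638
  contamination: 0.42 × (1 − 0.82) × 0.57 = 0.043092
Posterior odds = 0.01638 / 0.043092 ≈ 0.380.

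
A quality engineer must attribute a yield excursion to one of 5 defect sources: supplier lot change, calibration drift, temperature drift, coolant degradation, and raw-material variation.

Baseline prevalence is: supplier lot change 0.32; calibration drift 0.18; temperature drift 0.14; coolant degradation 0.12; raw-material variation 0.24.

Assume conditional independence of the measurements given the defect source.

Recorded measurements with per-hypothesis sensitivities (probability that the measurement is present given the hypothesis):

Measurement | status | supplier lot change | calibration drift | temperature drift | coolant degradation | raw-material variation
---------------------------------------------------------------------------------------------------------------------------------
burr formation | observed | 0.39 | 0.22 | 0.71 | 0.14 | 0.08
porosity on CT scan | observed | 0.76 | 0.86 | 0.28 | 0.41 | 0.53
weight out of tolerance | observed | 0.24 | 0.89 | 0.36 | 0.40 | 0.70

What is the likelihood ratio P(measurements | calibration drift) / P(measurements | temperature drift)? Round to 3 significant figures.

The Bayes factor is the ratio of the joint likelihoods of the measurement pattern under the two hypotheses.
  calibration drift: 0.22 × 0.86 × 0.89 = 0.16839
  temperature drift: 0.71 × 0.28 × 0.36 = 0.071568
Bayes factor = 0.16839 / 0.071568 ≈ 2.35

2.35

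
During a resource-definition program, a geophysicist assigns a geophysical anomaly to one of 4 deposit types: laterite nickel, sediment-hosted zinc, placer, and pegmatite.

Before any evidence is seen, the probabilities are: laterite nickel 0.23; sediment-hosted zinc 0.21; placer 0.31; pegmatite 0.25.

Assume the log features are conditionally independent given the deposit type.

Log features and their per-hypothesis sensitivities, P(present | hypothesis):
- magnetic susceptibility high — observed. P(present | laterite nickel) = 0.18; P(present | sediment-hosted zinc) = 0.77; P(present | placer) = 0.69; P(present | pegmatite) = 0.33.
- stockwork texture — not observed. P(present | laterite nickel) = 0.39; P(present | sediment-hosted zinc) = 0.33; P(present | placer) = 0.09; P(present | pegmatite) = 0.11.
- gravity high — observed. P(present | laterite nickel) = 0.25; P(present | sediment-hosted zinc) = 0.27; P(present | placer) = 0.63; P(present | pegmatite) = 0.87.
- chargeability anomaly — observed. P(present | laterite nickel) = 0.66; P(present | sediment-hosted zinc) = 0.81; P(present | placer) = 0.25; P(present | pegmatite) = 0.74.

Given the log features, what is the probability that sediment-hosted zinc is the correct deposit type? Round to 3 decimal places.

By Bayes' rule with conditional independence, the unnormalized weight for each hypothesis is prior × ∏ likelihoods (using 1 − P(present | H) for each absent log feature):
  laterite nickel: 0.23 × 0.18 × (1 − 0.39) × 0.25 × 0.66 = 0.0041669
  sediment-hosted zinc: 0.21 × 0.77 × (1 − 0.33) × 0.27 × 0.81 = 0.023694
  placer: 0.31 × 0.69 × (1 − 0.09) × 0.63 × 0.25 = 0.030657
  pegmatite: 0.25 × 0.33 × (1 − 0.11) × 0.87 × 0.74 = 0.047271
Normalizing constant Z = 0.0041669 + 0.023694 + 0.030657 + 0.047271 = 0.10579.
P(sediment-hosted zinc | evidence) = 0.023694 / 0.10579 ≈ 0.224.

0.224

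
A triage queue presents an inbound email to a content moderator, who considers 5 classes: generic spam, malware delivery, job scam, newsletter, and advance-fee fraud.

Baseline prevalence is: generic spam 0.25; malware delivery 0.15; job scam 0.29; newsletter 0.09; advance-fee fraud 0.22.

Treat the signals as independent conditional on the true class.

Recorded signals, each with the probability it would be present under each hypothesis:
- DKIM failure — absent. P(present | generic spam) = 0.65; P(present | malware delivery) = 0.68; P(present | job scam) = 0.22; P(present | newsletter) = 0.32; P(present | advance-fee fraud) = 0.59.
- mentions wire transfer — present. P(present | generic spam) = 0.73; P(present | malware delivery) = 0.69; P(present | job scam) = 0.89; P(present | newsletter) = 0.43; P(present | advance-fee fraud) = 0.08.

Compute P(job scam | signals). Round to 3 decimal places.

0.607

By Bayes' rule with conditional independence, the unnormalized weight for each hypothesis is prior × ∏ likelihoods (using 1 − P(present | H) for each absent signal):
  generic spam: 0.25 × (1 − 0.65) × 0.73 = 0.063875
  malware delivery: 0.15 × (1 − 0.68) × 0.69 = 0.03312
  job scam: 0.29 × (1 − 0.22) × 0.89 = 0.20132
  newsletter: 0.09 × (1 − 0.32) × 0.43 = 0.026316
  advance-fee fraud: 0.22 × (1 − 0.59) × 0.08 = 0.007216
The unnormalized weights sum to 0.33185.
P(job scam | evidence) = 0.20132 / 0.33185 ≈ 0.607.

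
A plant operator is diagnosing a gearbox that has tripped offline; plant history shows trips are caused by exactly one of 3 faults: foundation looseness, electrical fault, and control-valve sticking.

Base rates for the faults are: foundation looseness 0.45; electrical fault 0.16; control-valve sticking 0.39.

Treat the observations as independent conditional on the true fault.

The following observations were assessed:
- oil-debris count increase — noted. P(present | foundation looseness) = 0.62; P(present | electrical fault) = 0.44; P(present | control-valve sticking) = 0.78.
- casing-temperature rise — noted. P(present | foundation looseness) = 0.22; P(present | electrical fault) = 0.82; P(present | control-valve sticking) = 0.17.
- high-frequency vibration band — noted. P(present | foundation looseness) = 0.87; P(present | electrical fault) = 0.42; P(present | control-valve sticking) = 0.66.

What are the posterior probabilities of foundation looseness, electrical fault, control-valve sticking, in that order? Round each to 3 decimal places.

0.478, 0.217, 0.305

Multiply each prior by the joint likelihood of the evidence pattern:
  foundation looseness: 0.45 × 0.62 × 0.22 × 0.87 = 0.053401
  electrical fault: 0.16 × 0.44 × 0.82 × 0.42 = 0.024246
  control-valve sticking: 0.39 × 0.78 × 0.17 × 0.66 = 0.034131
Marginal likelihood of the evidence = 0.11178.
P(foundation looseness | evidence) = 0.053401 / 0.11178 ≈ 0.478
P(electrical fault | evidence) = 0.024246 / 0.11178 ≈ 0.217
P(control-valve sticking | evidence) = 0.034131 / 0.11178 ≈ 0.305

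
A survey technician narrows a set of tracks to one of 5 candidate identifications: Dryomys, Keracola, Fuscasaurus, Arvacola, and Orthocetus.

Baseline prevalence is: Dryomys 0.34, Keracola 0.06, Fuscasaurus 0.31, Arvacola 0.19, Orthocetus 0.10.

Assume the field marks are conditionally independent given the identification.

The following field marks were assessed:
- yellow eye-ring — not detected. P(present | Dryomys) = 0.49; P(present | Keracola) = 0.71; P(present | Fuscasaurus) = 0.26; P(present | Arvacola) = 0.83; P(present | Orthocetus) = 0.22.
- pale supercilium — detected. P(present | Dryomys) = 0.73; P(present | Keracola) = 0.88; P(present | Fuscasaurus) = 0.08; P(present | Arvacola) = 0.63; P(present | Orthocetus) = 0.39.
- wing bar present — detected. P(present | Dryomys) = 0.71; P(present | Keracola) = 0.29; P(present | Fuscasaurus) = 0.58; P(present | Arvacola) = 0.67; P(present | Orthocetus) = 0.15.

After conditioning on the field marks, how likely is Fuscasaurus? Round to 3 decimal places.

0.086

For each hypothesis, the unnormalized posterior weight is prior × product of the field mark likelihoods (using 1 − P(present | H) for each absent field mark):
  Dryomys: 0.34 × (1 − 0.49) × 0.73 × 0.71 = 0.089873
  Keracola: 0.06 × (1 − 0.71) × 0.88 × 0.29 = 0.0044405
  Fuscasaurus: 0.31 × (1 − 0.26) × 0.08 × 0.58 = 0.010644
  Arvacola: 0.19 × (1 − 0.83) × 0.63 × 0.67 = 0.013634
  Orthocetus: 0.10 × (1 − 0.22) × 0.39 × 0.15 = 0.004563
The unnormalized weights sum to 0.12315.
P(Fuscasaurus | evidence) = 0.010644 / 0.12315 ≈ 0.086.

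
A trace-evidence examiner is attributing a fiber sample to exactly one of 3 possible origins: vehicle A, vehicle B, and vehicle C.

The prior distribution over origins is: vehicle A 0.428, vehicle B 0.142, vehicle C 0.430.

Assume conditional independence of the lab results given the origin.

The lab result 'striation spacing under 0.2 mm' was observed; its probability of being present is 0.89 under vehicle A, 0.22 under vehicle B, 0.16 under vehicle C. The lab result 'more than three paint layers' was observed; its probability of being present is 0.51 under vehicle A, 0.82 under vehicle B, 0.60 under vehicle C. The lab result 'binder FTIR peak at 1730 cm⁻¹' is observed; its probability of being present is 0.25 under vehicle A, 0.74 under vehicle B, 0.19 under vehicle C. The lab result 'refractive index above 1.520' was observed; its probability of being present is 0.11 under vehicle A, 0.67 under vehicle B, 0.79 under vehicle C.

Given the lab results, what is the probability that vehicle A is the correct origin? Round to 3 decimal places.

0.220

For each hypothesis, the unnormalized posterior weight is prior × product of the lab result likelihoods:
  vehicle A: 0.428 × 0.89 × 0.51 × 0.25 × 0.11 = 0.0053424
  vehicle B: 0.142 × 0.22 × 0.82 × 0.74 × 0.67 = 0.012701
  vehicle C: 0.430 × 0.16 × 0.60 × 0.19 × 0.79 = 0.0061961
The unnormalized weights sum to 0.024239.
P(vehicle A | evidence) = 0.0053424 / 0.024239 ≈ 0.220.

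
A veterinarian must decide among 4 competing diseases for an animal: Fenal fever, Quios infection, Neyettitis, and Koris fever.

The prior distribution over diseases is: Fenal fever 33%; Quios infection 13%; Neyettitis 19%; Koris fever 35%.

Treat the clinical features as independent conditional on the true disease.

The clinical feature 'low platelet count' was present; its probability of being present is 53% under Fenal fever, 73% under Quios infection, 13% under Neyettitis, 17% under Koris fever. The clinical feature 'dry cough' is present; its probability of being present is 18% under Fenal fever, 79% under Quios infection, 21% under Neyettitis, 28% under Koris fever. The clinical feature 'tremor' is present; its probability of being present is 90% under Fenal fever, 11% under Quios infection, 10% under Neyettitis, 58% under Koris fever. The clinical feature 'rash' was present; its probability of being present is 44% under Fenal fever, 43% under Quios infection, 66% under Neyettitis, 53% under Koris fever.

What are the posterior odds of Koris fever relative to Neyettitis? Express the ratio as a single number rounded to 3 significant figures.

Posterior odds equal prior odds times the likelihood ratio; only the two competing hypotheses matter.
  Koris fever: 0.35 × 0.17 × 0.28 × 0.58 × 0.53 = 0.0051213
  Neyettitis: 0.19 × 0.13 × 0.21 × 0.10 × 0.66 = 0.00034234
Odds(Koris fever : Neyettitis) = 0.0051213 / 0.00034234 ≈ 15.0.

15.0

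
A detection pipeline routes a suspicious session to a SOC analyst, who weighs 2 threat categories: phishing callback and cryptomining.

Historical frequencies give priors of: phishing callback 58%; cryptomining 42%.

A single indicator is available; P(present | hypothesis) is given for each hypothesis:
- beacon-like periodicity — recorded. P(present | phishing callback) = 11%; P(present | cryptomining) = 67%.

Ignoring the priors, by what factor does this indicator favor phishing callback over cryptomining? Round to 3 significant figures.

The Bayes factor is the ratio of the two likelihoods.
  phishing callback: 0.11
  cryptomining: 0.67
Bayes factor = 0.11 / 0.67 ≈ 0.164

0.164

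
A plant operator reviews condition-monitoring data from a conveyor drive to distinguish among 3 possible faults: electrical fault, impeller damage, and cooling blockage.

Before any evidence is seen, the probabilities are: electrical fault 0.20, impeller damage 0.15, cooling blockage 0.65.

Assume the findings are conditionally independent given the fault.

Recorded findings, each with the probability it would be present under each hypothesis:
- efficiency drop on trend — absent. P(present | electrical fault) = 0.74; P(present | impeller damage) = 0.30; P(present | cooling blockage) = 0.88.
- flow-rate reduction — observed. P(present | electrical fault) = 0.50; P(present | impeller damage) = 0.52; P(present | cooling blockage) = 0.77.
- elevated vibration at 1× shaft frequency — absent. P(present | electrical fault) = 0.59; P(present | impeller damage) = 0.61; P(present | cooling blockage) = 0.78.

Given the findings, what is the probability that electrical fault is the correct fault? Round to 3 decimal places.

0.236

Multiply each prior by the joint likelihood of the evidence pattern (using 1 − P(present | H) for each absent finding):
  electrical fault: 0.20 × (1 − 0.74) × 0.50 × (1 − 0.59) = 0.01066
  impeller damage: 0.15 × (1 − 0.30) × 0.52 × (1 − 0.61) = 0.021294
  cooling blockage: 0.65 × (1 − 0.88) × 0.77 × (1 − 0.78) = 0.013213
Normalizing constant Z = 0.01066 + 0.021294 + 0.013213 = 0.045167.
P(electrical fault | evidence) = 0.01066 / 0.045167 ≈ 0.236.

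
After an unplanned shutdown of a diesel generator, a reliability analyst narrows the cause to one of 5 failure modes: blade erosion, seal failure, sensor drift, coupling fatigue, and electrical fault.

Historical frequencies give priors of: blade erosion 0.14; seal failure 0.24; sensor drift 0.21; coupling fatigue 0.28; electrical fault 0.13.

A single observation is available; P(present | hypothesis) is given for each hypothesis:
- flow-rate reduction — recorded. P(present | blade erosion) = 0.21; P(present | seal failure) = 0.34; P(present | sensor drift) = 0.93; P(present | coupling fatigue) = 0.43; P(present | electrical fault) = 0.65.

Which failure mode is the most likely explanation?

By Bayes' rule, the unnormalized weight for each hypothesis is prior × likelihood:
  blade erosion: 0.14 × 0.21 = 0.0294
  seal failure: 0.24 × 0.34 = 0.0816
  sensor drift: 0.21 × 0.93 = 0.1953
  coupling fatigue: 0.28 × 0.43 = 0.1204
  electrical fault: 0.13 × 0.65 = 0.0845
Marginal likelihood of the evidence = 0.5112.
P(blade erosion | evidence) ≈ 0.0294 / 0.5112 ≈ 0.058
P(seal failure | evidence) ≈ 0.0816 / 0.5112 ≈ 0.160
P(sensor drift | evidence) ≈ 0.1953 / 0.5112 ≈ 0.382
P(coupling fatigue | evidence) ≈ 0.1204 / 0.5112 ≈ 0.236
P(electrical fault | evidence) ≈ 0.0845 / 0.5112 ≈ 0.165
The largest is 0.382, so sensor drift is most probable.

sensor drift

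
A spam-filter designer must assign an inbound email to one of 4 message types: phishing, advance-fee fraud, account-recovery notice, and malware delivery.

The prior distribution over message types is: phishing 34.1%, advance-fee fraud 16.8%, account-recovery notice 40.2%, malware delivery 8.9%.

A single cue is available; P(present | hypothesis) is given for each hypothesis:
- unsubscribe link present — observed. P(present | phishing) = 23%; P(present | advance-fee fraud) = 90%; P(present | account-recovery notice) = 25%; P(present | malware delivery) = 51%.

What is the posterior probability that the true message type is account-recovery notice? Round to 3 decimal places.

Multiply each prior by the likelihood of the cue:
  phishing: 0.341 × 0.23 = 0.07843
  advance-fee fraud: 0.168 × 0.90 = 0.1512
  account-recovery notice: 0.402 × 0.25 = 0.1005
  malware delivery: 0.089 × 0.51 = 0.04539
Marginal likelihood of the evidence = 0.37552.
P(account-recovery notice | evidence) = 0.1005 / 0.37552 ≈ 0.268.

0.268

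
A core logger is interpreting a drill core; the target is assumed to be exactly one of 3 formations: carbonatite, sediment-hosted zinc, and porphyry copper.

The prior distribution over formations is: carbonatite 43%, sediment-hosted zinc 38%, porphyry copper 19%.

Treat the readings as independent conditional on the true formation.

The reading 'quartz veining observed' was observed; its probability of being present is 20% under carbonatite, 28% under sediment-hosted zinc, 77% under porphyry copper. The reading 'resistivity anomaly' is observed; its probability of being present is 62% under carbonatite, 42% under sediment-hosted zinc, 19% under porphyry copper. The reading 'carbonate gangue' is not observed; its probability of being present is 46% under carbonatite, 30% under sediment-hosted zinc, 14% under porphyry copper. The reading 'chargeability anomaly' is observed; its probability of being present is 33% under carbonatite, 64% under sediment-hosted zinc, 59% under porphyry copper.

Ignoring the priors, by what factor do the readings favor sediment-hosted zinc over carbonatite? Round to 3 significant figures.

2.38

Take the product of per-reading likelihoods under each hypothesis (using 1 − P(present | H) for each absent reading), then divide.
  sediment-hosted zinc: 0.28 × 0.42 × (1 − 0.30) × 0.64 = 0.052685
  carbonatite: 0.20 × 0.62 × (1 − 0.46) × 0.33 = 0.022097
Bayes factor = 0.052685 / 0.022097 ≈ 2.38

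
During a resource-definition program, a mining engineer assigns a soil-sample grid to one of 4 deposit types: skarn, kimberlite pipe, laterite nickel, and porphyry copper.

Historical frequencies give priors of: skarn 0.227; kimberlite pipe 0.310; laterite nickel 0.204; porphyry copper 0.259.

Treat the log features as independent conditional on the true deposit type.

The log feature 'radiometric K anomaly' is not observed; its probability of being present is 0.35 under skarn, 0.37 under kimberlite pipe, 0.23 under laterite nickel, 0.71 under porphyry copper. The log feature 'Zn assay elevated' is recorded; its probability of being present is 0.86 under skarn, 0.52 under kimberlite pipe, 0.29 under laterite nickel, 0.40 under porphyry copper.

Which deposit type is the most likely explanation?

For each hypothesis, the unnormalized posterior weight is prior × product of the log feature likelihoods (using 1 − P(present | H) for each absent log feature):
  skarn: 0.227 × (1 − 0.35) × 0.86 = 0.12689
  kimberlite pipe: 0.310 × (1 − 0.37) × 0.52 = 0.10156
  laterite nickel: 0.204 × (1 − 0.23) × 0.29 = 0.045553
  porphyry copper: 0.259 × (1 − 0.71) × 0.40 = 0.030044
Marginal likelihood of the evidence = 0.30405.
P(skarn | evidence) ≈ 0.12689 / 0.30405 ≈ 0.417
P(kimberlite pipe | evidence) ≈ 0.10156 / 0.30405 ≈ 0.334
P(laterite nickel | evidence) ≈ 0.045553 / 0.30405 ≈ 0.150
P(porphyry copper | evidence) ≈ 0.030044 / 0.30405 ≈ 0.099
The largest is 0.417, so skarn is most probable.

skarn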